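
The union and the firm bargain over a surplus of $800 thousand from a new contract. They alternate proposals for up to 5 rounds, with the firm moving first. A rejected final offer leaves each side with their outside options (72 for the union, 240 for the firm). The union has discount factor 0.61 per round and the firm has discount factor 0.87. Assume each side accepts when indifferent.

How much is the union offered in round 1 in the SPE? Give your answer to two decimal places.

117.39

Solve by backward induction from round 5.
Round 5 (the firm proposes): the union gets 72 if talks fail, so the firm offers 72 and keeps 728.
Round 4 (the union proposes): the firm can get 728 next round, worth 0.87 × 728 = 633.36 now. The union offers 633.36 and keeps 800 − 633.36 = 166.64.
Round 3 (the firm proposes): the union can get 166.64 next round, worth 0.61 × 166.64 = 101.6504 now, so the firm offers 101.6504, keeping 698.3496.
Round 2 (the union proposes): the firm can get 698.3496 next round, worth 0.87 × 698.3496 = 607.564152 now; the union offers that and keeps 192.435848.
Round 1 (the firm proposes): the union can get 192.435848 next round, worth 0.61 × 192.435848 = 117.38586728 now; the firm offers that and keeps 682.61413272.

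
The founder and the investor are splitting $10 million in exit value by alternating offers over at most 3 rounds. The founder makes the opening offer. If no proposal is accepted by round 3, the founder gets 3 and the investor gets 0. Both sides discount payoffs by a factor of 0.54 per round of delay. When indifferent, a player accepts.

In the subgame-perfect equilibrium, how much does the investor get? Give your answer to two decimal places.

Round 3 (the founder proposes): rejection yields 0 for the investor; the founder offers 0 and keeps 10.
Round 2 (the investor proposes): the founder can get 10 next round, worth 0.54 × 10 = 5.4 now; the investor offers that and keeps 4.6.
Round 1 (the founder proposes): the investor can get 4.6 next round, worth 0.54 × 4.6 = 2.484 now, so the founder offers 2.484, keeping 7.516.

2.48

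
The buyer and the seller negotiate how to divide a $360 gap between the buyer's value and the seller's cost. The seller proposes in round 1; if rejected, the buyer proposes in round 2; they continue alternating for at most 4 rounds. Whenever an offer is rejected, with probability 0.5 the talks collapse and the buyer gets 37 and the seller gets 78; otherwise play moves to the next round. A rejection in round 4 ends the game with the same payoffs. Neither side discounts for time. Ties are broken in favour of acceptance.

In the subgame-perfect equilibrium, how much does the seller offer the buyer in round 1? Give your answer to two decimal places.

128.88

Round 4 (the buyer proposes): the seller gets 78 if talks fail, so the buyer offers 78 and keeps 282.
Round 3 (the seller proposes): rejecting gives the buyer an expected 0.5 × 282 + 0.5 × 37 = 159.5, so the seller offers 159.5, keeping 200.5.
Round 2 (the buyer proposes): rejecting gives the seller an expected 0.5 × 200.5 + 0.5 × 78 = 139.25, so the buyer offers 139.25, keeping 220.75.
Round 1 (the seller proposes): rejecting gives the buyer an expected 0.5 × 220.75 + 0.5 × 37 = 128.875, so the seller offers 128.875, keeping 231.125.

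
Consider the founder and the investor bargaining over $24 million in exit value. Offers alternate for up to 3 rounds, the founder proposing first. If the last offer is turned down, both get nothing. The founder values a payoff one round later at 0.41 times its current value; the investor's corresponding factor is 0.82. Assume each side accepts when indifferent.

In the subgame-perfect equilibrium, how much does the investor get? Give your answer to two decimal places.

11.61

Round 3 (the founder proposes): rejection yields 0 for the investor; the founder offers 0 and keeps 24.
Round 2 (the investor proposes): the founder can get 24 next round, worth 0.41 × 24 = 9.84 now, so the investor offers 9.84, keeping 14.16.
Round 1 (the founder proposes): the investor can get 14.16 next round, worth 0.82 × 14.16 = 11.6112 now, so the founder offers 11.6112, keeping 12.3888.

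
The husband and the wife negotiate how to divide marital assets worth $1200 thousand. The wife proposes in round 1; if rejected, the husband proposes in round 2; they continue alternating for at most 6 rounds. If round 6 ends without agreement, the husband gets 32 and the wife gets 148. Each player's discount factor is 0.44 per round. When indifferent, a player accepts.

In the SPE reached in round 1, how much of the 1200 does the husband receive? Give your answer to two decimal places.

Round 6 (the husband proposes): the wife gets 148 if talks fail, so the husband offers 148 and keeps 1052.
Round 5 (the wife proposes): the husband can get 1052 next round, worth 0.44 × 1052 = 462.88 now. The wife offers 462.88 and keeps 1200 − 462.88 = 737.12.
Round 4 (the husband proposes): the wife can get 737.12 next round, worth 0.44 × 737.12 = 324.3328 now; the husband offers that and keeps 875.6672.
Round 3 (the wife proposes): the husband can get 875.6672 next round, worth 0.44 × 875.6672 = 385.293568 now. The wife offers 385.293568 and keeps 1200 − 385.293568 = 814.706432.
Round 2 (the husband proposes): the wife can get 814.706432 next round, worth 0.44 × 814.706432 = 358.47083008 now, so the husband offers 358.47083008, keeping 841.52916992.
Round 1 (the wife proposes): the husband can get 841.52916992 next round, worth 0.44 × 841.52916992 = 370.2728347648 now, so the wife offers 370.2728347648, keeping 829.7271652352.

370.27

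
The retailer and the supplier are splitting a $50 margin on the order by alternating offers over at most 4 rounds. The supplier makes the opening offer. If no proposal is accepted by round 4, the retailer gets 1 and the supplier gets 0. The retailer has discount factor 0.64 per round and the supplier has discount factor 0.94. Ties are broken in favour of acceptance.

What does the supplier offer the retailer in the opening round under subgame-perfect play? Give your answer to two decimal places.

Round 4 (the retailer proposes): the supplier will accept anything ≥ 0, so the retailer offers 0 and keeps 50.
Round 3 (the supplier proposes): the retailer can get 50 next round, worth 0.64 × 50 = 32 now; the supplier offers that and keeps 18.
Round 2 (the retailer proposes): the supplier can get 18 next round, worth 0.94 × 18 = 16.92 now, so the retailer offers 16.92, keeping 33.08.
Round 1 (the supplier proposes): the retailer can get 33.08 next round, worth 0.64 × 33.08 = 21.1712 now, so the supplier offers 21.1712, keeping 28.8288.

21.17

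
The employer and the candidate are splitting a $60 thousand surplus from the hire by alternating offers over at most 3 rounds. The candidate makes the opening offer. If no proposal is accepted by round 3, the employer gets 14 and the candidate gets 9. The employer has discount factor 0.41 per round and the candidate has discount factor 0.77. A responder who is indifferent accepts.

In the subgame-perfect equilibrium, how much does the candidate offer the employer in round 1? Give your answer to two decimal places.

10.08

Round 3 (the candidate proposes): the employer gets 14 if talks fail, so the candidate offers 14 and keeps 46.
Round 2 (the employer proposes): the candidate can get 46 next round, worth 0.77 × 46 = 35.42 now, so the employer offers 35.42, keeping 24.58.
Round 1 (the candidate proposes): the employer can get 24.58 next round, worth 0.41 × 24.58 = 10.0778 now, so the candidate offers 10.0778, keeping 49.9222.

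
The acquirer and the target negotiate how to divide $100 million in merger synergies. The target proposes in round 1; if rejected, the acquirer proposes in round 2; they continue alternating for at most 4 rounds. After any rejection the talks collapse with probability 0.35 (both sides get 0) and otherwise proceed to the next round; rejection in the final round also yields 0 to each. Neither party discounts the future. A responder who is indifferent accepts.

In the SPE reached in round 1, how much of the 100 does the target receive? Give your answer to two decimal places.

49.79

By backward induction:
Round 4 (the acquirer proposes): rejection yields 0 for the target; the acquirer offers 0 and keeps 100.
Round 3 (the target proposes): rejecting gives the acquirer an expected 0.65 × 100 = 65. The target offers 65 and keeps 100 − 65 = 35.
Round 2 (the acquirer proposes): rejecting gives the target an expected 0.65 × 35 = 22.75; the acquirer offers that and keeps 77.25.
Round 1 (the target proposes): rejecting gives the acquirer an expected 0.65 × 77.25 = 50.2125, so the target offers 50.2125, keeping 49.7875.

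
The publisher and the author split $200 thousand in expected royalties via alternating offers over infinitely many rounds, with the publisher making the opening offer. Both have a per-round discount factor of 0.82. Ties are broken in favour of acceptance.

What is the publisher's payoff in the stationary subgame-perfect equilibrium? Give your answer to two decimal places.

Let x be the publisher's share when the publisher proposes and y be the author's share when the author proposes.
The author accepts iff offered ≥ 0.82·y, so x = 200 − 0.82y. Symmetrically y = 200 − 0.82x.
Substituting: x = 200 − 0.82(200 − 0.82x), giving x(1 − 0.82·0.82) = 200(1 − 0.82).
So x = 200 × 0.18 / 0.3276 ≈ 109.8901, and the author receives 200 − x ≈ 90.1099.

109.89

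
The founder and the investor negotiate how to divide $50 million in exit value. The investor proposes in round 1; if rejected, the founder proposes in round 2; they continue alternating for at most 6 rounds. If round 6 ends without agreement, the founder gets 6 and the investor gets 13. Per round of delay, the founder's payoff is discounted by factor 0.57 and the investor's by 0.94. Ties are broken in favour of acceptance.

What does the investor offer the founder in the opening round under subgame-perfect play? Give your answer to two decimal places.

Round 6 (the founder proposes): the investor gets 13 if talks fail, so the founder offers 13 and keeps 37.
Round 5 (the investor proposes): the founder can get 37 next round, worth 0.57 × 37 = 21.09 now. The investor offers 21.09 and keeps 50 − 21.09 = 28.91.
Round 4 (the founder proposes): the investor can get 28.91 next round, worth 0.94 × 28.91 = 27.1754 now. The founder offers 27.1754 and keeps 50 − 27.1754 = 22.8246.
Round 3 (the investor proposes): the founder can get 22.8246 next round, worth 0.57 × 22.8246 = 13.010022 now; the investor offers that and keeps 36.989978.
Round 2 (the founder proposes): the investor can get 36.989978 next round, worth 0.94 × 36.989978 = 34.77057932 now, so the founder offers 34.77057932, keeping 15.22942068.
Round 1 (the investor proposes): the founder can get 15.22942068 next round, worth 0.57 × 15.22942068 = 8.6807697876 now, so the investor offers 8.6807697876, keeping 41.3192302124.

8.68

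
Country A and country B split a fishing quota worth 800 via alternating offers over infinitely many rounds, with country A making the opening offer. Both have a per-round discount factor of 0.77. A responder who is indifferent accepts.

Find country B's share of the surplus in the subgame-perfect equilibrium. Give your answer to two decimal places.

348.02

Let x be country A's share when country A proposes and y be country B's share when country B proposes.
Country B accepts iff offered ≥ 0.77·y, so x = 800 − 0.77y. Symmetrically y = 800 − 0.77x.
Substituting: x = 800 − 0.77(800 − 0.77x), giving x(1 − 0.77·0.77) = 800(1 − 0.77).
So x = 800 × 0.23 / 0.4071 ≈ 451.9774, and country B receives 800 − x ≈ 348.0226.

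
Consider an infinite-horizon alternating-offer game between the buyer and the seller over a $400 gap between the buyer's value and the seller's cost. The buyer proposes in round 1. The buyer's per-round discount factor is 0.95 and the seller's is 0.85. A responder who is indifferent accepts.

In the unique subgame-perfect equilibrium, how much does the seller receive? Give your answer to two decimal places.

88.31

When the buyer proposes, the seller accepts any offer worth at least 0.85 times what the seller would get by proposing next round; and vice versa.
This gives x = 400 − 0.85y and y = 400 − 0.95x, where x and y are each side's share when it proposes.
Hence (1 − 0.85·0.95)x = 400(1 − 0.85), i.e. 0.1925·x = 60.
x ≈ 311.6883; the seller's share is 400 − x ≈ 88.3117.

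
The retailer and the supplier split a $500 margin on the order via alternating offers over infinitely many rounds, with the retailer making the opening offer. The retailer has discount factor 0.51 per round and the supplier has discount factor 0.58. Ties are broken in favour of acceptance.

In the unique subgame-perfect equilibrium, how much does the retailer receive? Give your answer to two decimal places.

298.21

Let x be the retailer's share when the retailer proposes and y be the supplier's share when the supplier proposes.
The supplier accepts iff offered ≥ 0.58·y, so x = 500 − 0.58y. Symmetrically y = 500 − 0.51x.
Substituting: x = 500 − 0.58(500 − 0.51x), giving x(1 − 0.51·0.58) = 500(1 − 0.58).
So x = 500 × 0.42 / 0.7042 ≈ 298.2107, and the supplier receives 500 − x ≈ 201.7893.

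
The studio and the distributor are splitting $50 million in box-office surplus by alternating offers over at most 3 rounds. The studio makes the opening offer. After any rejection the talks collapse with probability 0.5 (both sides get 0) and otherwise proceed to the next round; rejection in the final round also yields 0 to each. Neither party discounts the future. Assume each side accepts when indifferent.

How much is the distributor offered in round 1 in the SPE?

Round 3 (the studio proposes): the distributor will accept anything ≥ 0, so the studio offers 0 and keeps 50.
Round 2 (the distributor proposes): rejecting gives the studio an expected 0.5 × 50 = 25; the distributor offers that and keeps 25.
Round 1 (the studio proposes): rejecting gives the distributor an expected 0.5 × 25 = 12.5; the studio offers that and keeps 37.5.

12.5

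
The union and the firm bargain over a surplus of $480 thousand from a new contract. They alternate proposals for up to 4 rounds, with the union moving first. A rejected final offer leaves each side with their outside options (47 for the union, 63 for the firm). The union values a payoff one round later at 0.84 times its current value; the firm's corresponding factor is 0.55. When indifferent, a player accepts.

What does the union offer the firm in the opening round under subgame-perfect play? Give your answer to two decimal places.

152.27

Round 4 (the firm proposes): the union gets 47 if talks fail, so the firm offers 47 and keeps 433.
Round 3 (the union proposes): the firm can get 433 next round, worth 0.55 × 433 = 238.15 now, so the union offers 238.15, keeping 241.85.
Round 2 (the firm proposes): the union can get 241.85 next round, worth 0.84 × 241.85 = 203.154 now. The firm offers 203.154 and keeps 480 − 203.154 = 276.846.
Round 1 (the union proposes): the firm can get 276.846 next round, worth 0.55 × 276.846 = 152.2653 now, so the union offers 152.2653, keeping 327.7347.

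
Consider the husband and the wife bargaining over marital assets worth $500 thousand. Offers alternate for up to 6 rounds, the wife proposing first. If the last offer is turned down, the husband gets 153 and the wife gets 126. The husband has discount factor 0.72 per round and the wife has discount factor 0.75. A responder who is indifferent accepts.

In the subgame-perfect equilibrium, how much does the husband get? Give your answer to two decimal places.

Work backward from the last round.
Round 6 (the husband proposes): the wife gets 126 if talks fail, so the husband offers 126 and keeps 374.
Round 5 (the wife proposes): the husband can get 374 next round, worth 0.72 × 374 = 269.28 now. The wife offers 269.28 and keeps 500 − 269.28 = 230.72.
Round 4 (the husband proposes): the wife can get 230.72 next round, worth 0.75 × 230.72 = 173.04 now, so the husband offers 173.04, keeping 326.96.
Round 3 (the wife proposes): the husband can get 326.96 next round, worth 0.72 × 326.96 = 235.4112 now; the wife offers that and keeps 264.5888.
Round 2 (the husband proposes): the wife can get 264.5888 next round, worth 0.75 × 264.5888 = 198.4416 now, so the husband offers 198.4416, keeping 301.5584.
Round 1 (the wife proposes): the husband can get 301.5584 next round, worth 0.72 × 301.5584 = 217.122048 now, so the wife offers 217.122048, keeping 282.877952.

217.12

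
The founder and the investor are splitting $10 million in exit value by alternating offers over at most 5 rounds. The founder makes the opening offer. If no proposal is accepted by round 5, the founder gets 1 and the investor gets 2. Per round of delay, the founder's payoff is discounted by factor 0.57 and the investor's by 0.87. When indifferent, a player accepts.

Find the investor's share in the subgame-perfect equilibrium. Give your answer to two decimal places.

Round 5 (the founder proposes): the investor gets 2 if talks fail, so the founder offers 2 and keeps 8.
Round 4 (the investor proposes): the founder can get 8 next round, worth 0.57 × 8 = 4.56 now; the investor offers that and keeps 5.44.
Round 3 (the founder proposes): the investor can get 5.44 next round, worth 0.87 × 5.44 = 4.7328 now; the founder offers that and keeps 5.2672.
Round 2 (the investor proposes): the founder can get 5.2672 next round, worth 0.57 × 5.2672 = 3.002304 now. The investor offers 3.002304 and keeps 10 − 3.002304 = 6.997696.
Round 1 (the founder proposes): the investor can get 6.997696 next round, worth 0.87 × 6.997696 = 6.08799552 now; the founder offers that and keeps 3.91200448.

6.09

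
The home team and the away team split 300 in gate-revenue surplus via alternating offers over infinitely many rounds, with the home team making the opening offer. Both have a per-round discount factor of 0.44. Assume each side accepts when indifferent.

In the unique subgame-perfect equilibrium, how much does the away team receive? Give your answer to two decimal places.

91.67

In a stationary SPE each proposer offers the other exactly their discounted continuation value.
If the home team keeps x when proposing and the away team keeps y when proposing, then x = 300 − 0.44y and y = 300 − 0.44x.
Solving: x = 300(1 − 0.44) / (1 − 0.44·0.44) = 168 / 0.8064 ≈ 208.3333.
The away team gets 300 − 208.3333 ≈ 91.6667.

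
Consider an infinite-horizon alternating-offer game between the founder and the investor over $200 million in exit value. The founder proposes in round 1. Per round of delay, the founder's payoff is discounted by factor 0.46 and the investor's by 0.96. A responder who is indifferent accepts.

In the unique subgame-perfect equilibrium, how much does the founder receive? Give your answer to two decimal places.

When the founder proposes, the investor accepts any offer worth at least 0.96 times what the investor would get by proposing next round; and vice versa.
This gives x = 200 − 0.96y and y = 200 − 0.46x, where x and y are each side's share when it proposes.
Hence (1 − 0.96·0.46)x = 200(1 − 0.96), i.e. 0.5584·x = 8.
x ≈ 14.3266; the investor's share is 200 − x ≈ 185.6734.

14.33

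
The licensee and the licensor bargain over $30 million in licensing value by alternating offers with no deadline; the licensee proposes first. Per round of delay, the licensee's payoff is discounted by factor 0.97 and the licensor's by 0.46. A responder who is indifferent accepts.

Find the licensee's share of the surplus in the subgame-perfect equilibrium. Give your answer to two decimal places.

29.25

When the licensee proposes, the licensor accepts any offer worth at least 0.46 times what the licensor would get by proposing next round; and vice versa.
This gives x = 30 − 0.46y and y = 30 − 0.97x, where x and y are each side's share when it proposes.
Hence (1 − 0.46·0.97)x = 30(1 − 0.46), i.e. 0.5538·x = 16.2.
x ≈ 29.2524; the licensor's share is 30 − x ≈ 0.7476.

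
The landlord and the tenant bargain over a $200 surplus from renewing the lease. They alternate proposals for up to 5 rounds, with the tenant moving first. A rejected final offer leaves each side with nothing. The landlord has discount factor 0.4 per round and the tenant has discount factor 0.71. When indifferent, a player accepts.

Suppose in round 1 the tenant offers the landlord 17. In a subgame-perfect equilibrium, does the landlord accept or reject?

Reject

Round 5 (the tenant proposes): rejection yields 0 for the landlord; the tenant offers 0 and keeps 200.
Round 4 (the landlord proposes): the tenant can get 200 next round, worth 0.71 × 200 = 142 now. The landlord offers 142 and keeps 200 − 142 = 58.
Round 3 (the tenant proposes): the landlord can get 58 next round, worth 0.4 × 58 = 23.2 now; the tenant offers that and keeps 176.8.
Round 2 (the landlord proposes): the tenant can get 176.8 next round, worth 0.71 × 176.8 = 125.528 now; the landlord offers that and keeps 74.472.
So by rejecting in round 1, the landlord gets 74.472 next round, worth 0.4 × 74.472 = 29.7888 now.
Offer 17 < 29.7888, so the landlord rejects.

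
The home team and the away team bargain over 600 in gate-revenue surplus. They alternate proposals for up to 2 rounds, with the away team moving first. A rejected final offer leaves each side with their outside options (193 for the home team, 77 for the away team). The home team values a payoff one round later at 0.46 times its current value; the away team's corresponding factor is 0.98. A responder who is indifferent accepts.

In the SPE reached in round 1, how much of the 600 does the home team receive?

240.58

Round 2 (the home team proposes): the away team gets 77 if talks fail, so the home team offers 77 and keeps 523.
Round 1 (the away team proposes): the home team can get 523 next round, worth 0.46 × 523 = 240.58 now, so the away team offers 240.58, keeping 359.42.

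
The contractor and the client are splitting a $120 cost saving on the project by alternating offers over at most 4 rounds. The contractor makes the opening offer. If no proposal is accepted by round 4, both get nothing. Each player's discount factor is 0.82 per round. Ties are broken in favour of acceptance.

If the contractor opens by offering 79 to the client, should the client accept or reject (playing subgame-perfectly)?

Reject

Work out the client's continuation value if the offer is rejected.
Round 4 (the client proposes): rejection yields 0 for the contractor; the client offers 0 and keeps 120.
Round 3 (the contractor proposes): the client can get 120 next round, worth 0.82 × 120 = 98.4 now. The contractor offers 98.4 and keeps 120 − 98.4 = 21.6.
Round 2 (the client proposes): the contractor can get 21.6 next round, worth 0.82 × 21.6 = 17.712 now, so the client offers 17.712, keeping 102.288.
So by rejecting in round 1, the client gets 102.288 next round, worth 0.82 × 102.288 = 83.87616 now.
Offer 79 < 83.87616, so the client rejects.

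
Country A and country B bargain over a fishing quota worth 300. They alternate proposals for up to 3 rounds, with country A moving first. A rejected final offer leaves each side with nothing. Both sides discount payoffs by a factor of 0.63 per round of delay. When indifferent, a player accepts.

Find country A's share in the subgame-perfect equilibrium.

230.07

Round 3 (country A proposes): country B will accept anything ≥ 0, so country A offers 0 and keeps 300.
Round 2 (country B proposes): country A can get 300 next round, worth 0.63 × 300 = 189 now. Country B offers 189 and keeps 300 − 189 = 111.
Round 1 (country A proposes): country B can get 111 next round, worth 0.63 × 111 = 69.93 now. Country A offers 69.93 and keeps 300 − 69.93 = 230.07.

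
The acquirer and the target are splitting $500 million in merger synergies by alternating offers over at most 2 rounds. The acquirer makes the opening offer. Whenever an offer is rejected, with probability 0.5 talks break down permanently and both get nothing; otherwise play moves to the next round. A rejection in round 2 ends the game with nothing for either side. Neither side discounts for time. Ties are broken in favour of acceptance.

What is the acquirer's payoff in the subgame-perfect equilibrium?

Round 2 (the target proposes): rejection yields 0 for the acquirer; the target offers 0 and keeps 500.
Round 1 (the acquirer proposes): rejecting gives the target an expected 0.5 × 500 = 250; the acquirer offers that and keeps 250.

250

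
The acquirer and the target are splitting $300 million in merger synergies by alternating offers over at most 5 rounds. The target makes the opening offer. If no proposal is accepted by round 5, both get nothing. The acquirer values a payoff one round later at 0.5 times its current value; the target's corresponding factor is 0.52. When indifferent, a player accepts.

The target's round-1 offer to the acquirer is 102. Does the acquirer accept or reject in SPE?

Round 5 (the target proposes): rejection yields 0 for the acquirer; the target offers 0 and keeps 300.
Round 4 (the acquirer proposes): the target can get 300 next round, worth 0.52 × 300 = 156 now, so the acquirer offers 156, keeping 144.
Round 3 (the target proposes): the acquirer can get 144 next round, worth 0.5 × 144 = 72 now; the target offers that and keeps 228.
Round 2 (the acquirer proposes): the target can get 228 next round, worth 0.52 × 228 = 118.56 now. The acquirer offers 118.56 and keeps 300 − 118.56 = 181.44.
So by rejecting in round 1, the acquirer gets 181.44 next round, worth 0.5 × 181.44 = 90.72 now.
Offer 102 ≥ 90.72, so the acquirer accepts.

Accept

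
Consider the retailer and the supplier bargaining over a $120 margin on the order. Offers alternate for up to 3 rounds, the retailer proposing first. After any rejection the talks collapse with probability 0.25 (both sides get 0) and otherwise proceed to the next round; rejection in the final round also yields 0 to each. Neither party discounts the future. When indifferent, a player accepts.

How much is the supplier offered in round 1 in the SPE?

Round 3 (the retailer proposes): rejection yields 0 for the supplier; the retailer offers 0 and keeps 120.
Round 2 (the supplier proposes): rejecting gives the retailer an expected 0.75 × 120 = 90. The supplier offers 90 and keeps 120 − 90 = 30.
Round 1 (the retailer proposes): rejecting gives the supplier an expected 0.75 × 30 = 22.5, so the retailer offers 22.5, keeping 97.5.

22.5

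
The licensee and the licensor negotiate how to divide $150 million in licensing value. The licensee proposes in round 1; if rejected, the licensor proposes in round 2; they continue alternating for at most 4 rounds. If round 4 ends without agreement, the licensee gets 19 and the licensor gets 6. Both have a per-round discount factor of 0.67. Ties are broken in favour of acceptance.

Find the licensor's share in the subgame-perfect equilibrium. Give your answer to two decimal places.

72.56

Round 4 (the licensor proposes): the licensee gets 19 if talks fail, so the licensor offers 19 and keeps 131.
Round 3 (the licensee proposes): the licensor can get 131 next round, worth 0.67 × 131 = 87.77 now. The licensee offers 87.77 and keeps 150 − 87.77 = 62.23.
Round 2 (the licensor proposes): the licensee can get 62.23 next round, worth 0.67 × 62.23 = 41.6941 now, so the licensor offers 41.6941, keeping 108.3059.
Round 1 (the licensee proposes): the licensor can get 108.3059 next round, worth 0.67 × 108.3059 = 72.564953 now, so the licensee offers 72.564953, keeping 77.435047.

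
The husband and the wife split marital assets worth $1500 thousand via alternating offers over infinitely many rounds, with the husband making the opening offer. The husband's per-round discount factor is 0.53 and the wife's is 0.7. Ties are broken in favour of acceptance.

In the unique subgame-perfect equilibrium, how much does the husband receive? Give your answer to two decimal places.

In a stationary SPE each proposer offers the other exactly their discounted continuation value.
If the husband keeps x when proposing and the wife keeps y when proposing, then x = 1500 − 0.7y and y = 1500 − 0.53x.
Solving: x = 1500(1 − 0.7) / (1 − 0.53·0.7) = 450 / 0.629 ≈ 715.4213.
The wife gets 1500 − 715.4213 ≈ 784.5787.

715.42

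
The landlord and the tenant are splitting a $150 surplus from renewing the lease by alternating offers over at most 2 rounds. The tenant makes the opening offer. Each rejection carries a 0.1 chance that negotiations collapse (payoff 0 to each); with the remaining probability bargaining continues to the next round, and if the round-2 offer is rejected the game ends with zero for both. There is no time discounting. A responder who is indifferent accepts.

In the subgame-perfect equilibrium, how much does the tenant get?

Round 2 (the landlord proposes): the tenant will accept anything ≥ 0, so the landlord offers 0 and keeps 150.
Round 1 (the tenant proposes): rejecting gives the landlord an expected 0.9 × 150 = 135; the tenant offers that and keeps 15.

15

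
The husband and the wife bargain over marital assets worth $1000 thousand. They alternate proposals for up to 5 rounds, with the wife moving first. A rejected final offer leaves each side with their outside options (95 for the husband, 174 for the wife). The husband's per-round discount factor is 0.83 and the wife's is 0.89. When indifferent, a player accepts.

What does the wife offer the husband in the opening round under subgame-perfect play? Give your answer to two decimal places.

210.58

Round 5 (the wife proposes): the husband gets 95 if talks fail, so the wife offers 95 and keeps 905.
Round 4 (the husband proposes): the wife can get 905 next round, worth 0.89 × 905 = 805.45 now; the husband offers that and keeps 194.55.
Round 3 (the wife proposes): the husband can get 194.55 next round, worth 0.83 × 194.55 = 161.4765 now; the wife offers that and keeps 838.5235.
Round 2 (the husband proposes): the wife can get 838.5235 next round, worth 0.89 × 838.5235 = 746.285915 now; the husband offers that and keeps 253.714085.
Round 1 (the wife proposes): the husband can get 253.714085 next round, worth 0.83 × 253.714085 = 210.58269055 now, so the wife offers 210.58269055, keeping 789.41730945.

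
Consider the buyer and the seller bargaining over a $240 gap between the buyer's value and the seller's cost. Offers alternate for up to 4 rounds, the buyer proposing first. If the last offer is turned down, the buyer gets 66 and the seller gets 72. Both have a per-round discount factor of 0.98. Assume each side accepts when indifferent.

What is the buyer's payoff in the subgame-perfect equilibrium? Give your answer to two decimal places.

Round 4 (the seller proposes): the buyer gets 66 if talks fail, so the seller offers 66 and keeps 174.
Round 3 (the buyer proposes): the seller can get 174 next round, worth 0.98 × 174 = 170.52 now, so the buyer offers 170.52, keeping 69.48.
Round 2 (the seller proposes): the buyer can get 69.48 next round, worth 0.98 × 69.48 = 68.0904 now. The seller offers 68.0904 and keeps 240 − 68.0904 = 171.9096.
Round 1 (the buyer proposes): the seller can get 171.9096 next round, worth 0.98 × 171.9096 = 168.471408 now; the buyer offers that and keeps 71.528592.

71.53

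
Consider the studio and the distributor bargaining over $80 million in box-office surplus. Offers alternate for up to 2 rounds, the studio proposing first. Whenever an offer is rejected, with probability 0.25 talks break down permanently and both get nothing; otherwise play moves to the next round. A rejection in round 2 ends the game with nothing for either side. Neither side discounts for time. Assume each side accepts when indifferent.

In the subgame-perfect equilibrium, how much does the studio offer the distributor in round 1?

Round 2 (the distributor proposes): the studio will accept anything ≥ 0, so the distributor offers 0 and keeps 80.
Round 1 (the studio proposes): rejecting gives the distributor an expected 0.75 × 80 = 60; the studio offers that and keeps 20.

60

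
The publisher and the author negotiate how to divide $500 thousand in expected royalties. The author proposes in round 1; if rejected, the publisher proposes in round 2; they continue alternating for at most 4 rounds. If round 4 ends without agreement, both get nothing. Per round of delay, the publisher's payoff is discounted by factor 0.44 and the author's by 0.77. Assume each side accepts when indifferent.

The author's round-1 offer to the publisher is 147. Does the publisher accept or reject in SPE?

Accept

Work out the publisher's continuation value if the offer is rejected.
Round 4 (the publisher proposes): rejection yields 0 for the author; the publisher offers 0 and keeps 500.
Round 3 (the author proposes): the publisher can get 500 next round, worth 0.44 × 500 = 220 now, so the author offers 220, keeping 280.
Round 2 (the publisher proposes): the author can get 280 next round, worth 0.77 × 280 = 215.6 now. The publisher offers 215.6 and keeps 500 − 215.6 = 284.4.
So by rejecting in round 1, the publisher gets 284.4 next round, worth 0.44 × 284.4 = 125.136 now.
Offer 147 ≥ 125.136, so the publisher accepts.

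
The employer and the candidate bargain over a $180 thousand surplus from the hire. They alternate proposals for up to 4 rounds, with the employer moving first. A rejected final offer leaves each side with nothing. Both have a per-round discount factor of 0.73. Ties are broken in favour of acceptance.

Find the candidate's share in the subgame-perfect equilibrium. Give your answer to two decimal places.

Round 4 (the candidate proposes): rejection yields 0 for the employer; the candidate offers 0 and keeps 180.
Round 3 (the employer proposes): the candidate can get 180 next round, worth 0.73 × 180 = 131.4 now; the employer offers that and keeps 48.6.
Round 2 (the candidate proposes): the employer can get 48.6 next round, worth 0.73 × 48.6 = 35.478 now; the candidate offers that and keeps 144.522.
Round 1 (the employer proposes): the candidate can get 144.522 next round, worth 0.73 × 144.522 = 105.50106 now; the employer offers that and keeps 74.49894.

105.50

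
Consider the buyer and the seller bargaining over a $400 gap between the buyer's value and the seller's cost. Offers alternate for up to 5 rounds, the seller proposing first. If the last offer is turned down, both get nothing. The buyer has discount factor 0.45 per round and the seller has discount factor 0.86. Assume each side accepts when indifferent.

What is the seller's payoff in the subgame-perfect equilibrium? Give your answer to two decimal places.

365.05

Round 5 (the seller proposes): the buyer will accept anything ≥ 0, so the seller offers 0 and keeps 400.
Round 4 (the buyer proposes): the seller can get 400 next round, worth 0.86 × 400 = 344 now, so the buyer offers 344, keeping 56.
Round 3 (the seller proposes): the buyer can get 56 next round, worth 0.45 × 56 = 25.2 now, so the seller offers 25.2, keeping 374.8.
Round 2 (the buyer proposes): the seller can get 374.8 next round, worth 0.86 × 374.8 = 322.328 now; the buyer offers that and keeps 77.672.
Round 1 (the seller proposes): the buyer can get 77.672 next round, worth 0.45 × 77.672 = 34.9524 now; the seller offers that and keeps 365.0476.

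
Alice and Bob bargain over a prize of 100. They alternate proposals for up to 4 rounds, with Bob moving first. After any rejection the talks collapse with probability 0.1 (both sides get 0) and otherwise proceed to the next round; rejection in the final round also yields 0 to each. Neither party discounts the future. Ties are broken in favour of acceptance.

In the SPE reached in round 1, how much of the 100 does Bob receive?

18.1

Round 4 (Alice proposes): rejection yields 0 for Bob; Alice offers 0 and keeps 100.
Round 3 (Bob proposes): rejecting gives Alice an expected 0.9 × 100 = 90; Bob offers that and keeps 10.
Round 2 (Alice proposes): rejecting gives Bob an expected 0.9 × 10 = 9. Alice offers 9 and keeps 100 − 9 = 91.
Round 1 (Bob proposes): rejecting gives Alice an expected 0.9 × 91 = 81.9, so Bob offers 81.9, keeping 18.1.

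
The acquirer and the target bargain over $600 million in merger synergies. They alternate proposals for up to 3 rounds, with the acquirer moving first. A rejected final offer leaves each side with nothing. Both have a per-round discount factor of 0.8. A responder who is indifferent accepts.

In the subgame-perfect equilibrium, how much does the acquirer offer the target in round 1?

Round 3 (the acquirer proposes): the target will accept anything ≥ 0, so the acquirer offers 0 and keeps 600.
Round 2 (the target proposes): the acquirer can get 600 next round, worth 0.8 × 600 = 480 now, so the target offers 480, keeping 120.
Round 1 (the acquirer proposes): the target can get 120 next round, worth 0.8 × 120 = 96 now. The acquirer offers 96 and keeps 600 − 96 = 504.

96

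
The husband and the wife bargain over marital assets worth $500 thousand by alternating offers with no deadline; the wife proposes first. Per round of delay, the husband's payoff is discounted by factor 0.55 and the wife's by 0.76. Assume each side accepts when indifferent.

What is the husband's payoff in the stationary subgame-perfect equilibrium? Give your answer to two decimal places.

When the wife proposes, the husband accepts any offer worth at least 0.55 times what the husband would get by proposing next round; and vice versa.
This gives x = 500 − 0.55y and y = 500 − 0.76x, where x and y are each side's share when it proposes.
Hence (1 − 0.55·0.76)x = 500(1 − 0.55), i.e. 0.582·x = 225.
x ≈ 386.5979; the husband's share is 500 − x ≈ 113.4021.

113.40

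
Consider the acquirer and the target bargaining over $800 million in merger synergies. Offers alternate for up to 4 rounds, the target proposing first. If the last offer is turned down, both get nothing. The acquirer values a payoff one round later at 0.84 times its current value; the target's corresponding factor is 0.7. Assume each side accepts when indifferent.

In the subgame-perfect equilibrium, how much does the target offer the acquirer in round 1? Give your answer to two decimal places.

Round 4 (the acquirer proposes): rejection yields 0 for the target; the acquirer offers 0 and keeps 800.
Round 3 (the target proposes): the acquirer can get 800 next round, worth 0.84 × 800 = 672 now, so the target offers 672, keeping 128.
Round 2 (the acquirer proposes): the target can get 128 next round, worth 0.7 × 128 = 89.6 now; the acquirer offers that and keeps 710.4.
Round 1 (the target proposes): the acquirer can get 710.4 next round, worth 0.84 × 710.4 = 596.736 now. The target offers 596.736 and keeps 800 − 596.736 = 203.264.

596.74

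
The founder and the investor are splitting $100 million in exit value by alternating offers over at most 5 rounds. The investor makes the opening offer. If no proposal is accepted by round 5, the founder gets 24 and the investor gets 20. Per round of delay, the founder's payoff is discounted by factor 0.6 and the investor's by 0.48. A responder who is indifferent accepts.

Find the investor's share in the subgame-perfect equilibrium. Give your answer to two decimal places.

Round 5 (the investor proposes): the founder gets 24 if talks fail, so the investor offers 24 and keeps 76.
Round 4 (the founder proposes): the investor can get 76 next round, worth 0.48 × 76 = 36.48 now, so the founder offers 36.48, keeping 63.52.
Round 3 (the investor proposes): the founder can get 63.52 next round, worth 0.6 × 63.52 = 38.112 now, so the investor offers 38.112, keeping 61.888.
Round 2 (the founder proposes): the investor can get 61.888 next round, worth 0.48 × 61.888 = 29.70624 now; the founder offers that and keeps 70.29376.
Round 1 (the investor proposes): the founder can get 70.29376 next round, worth 0.6 × 70.29376 = 42.176256 now, so the investor offers 42.176256, keeping 57.823744.

57.82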